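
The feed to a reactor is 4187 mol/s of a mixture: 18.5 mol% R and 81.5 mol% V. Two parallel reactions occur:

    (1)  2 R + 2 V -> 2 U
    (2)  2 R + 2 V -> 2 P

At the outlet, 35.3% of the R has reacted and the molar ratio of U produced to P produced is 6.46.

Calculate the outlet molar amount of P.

Conversion of R: R consumed = 0.353 × 774.6 = 273.4 mol/s = 2ξ₁ + 2ξ₂.
Selectivity: 2ξ₁ / (2ξ₂) = 6.46 → ξ₁ = 6.46 ξ₂.
Substitute: (2·6.46 + 2) ξ₂ = 273.4 → ξ₂ = 18.33 mol/s, ξ₁ = 118.4 mol/s.
Outlet amounts (n = n₀ + Σ ν·ξ):
  R: 774.6 − 2(118.4) − 2(18.33) = 501.2
  V: 3412 − 2(118.4) − 2(18.33) = 3139
  U: 0 + 2(118.4) = 236.8
  P: 0 + 2(18.33) = 36.65

36.7 mol/s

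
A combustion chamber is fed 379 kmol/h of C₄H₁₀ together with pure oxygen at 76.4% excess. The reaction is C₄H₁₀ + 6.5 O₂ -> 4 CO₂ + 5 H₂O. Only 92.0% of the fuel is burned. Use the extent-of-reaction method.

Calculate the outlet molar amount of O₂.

2080 kmol/h

Stoichiometric O₂ = 6.5 × 379 = 2464 kmol/h; O₂ fed = 2464 × 1.764 = 4346 kmol/h.
Fuel reacted = 0.92 × 379 → ξ = 348.7 kmol/h.
Outlet (n = n₀ + ν ξ):
  C₄H₁₀: 379 − 1(348.7) = 30.32
  O₂: 4346 − 6.5(348.7) = 2079
  CO₂: 0 + 4(348.7) = 1395
  H₂O: 0 + 5(348.7) = 1743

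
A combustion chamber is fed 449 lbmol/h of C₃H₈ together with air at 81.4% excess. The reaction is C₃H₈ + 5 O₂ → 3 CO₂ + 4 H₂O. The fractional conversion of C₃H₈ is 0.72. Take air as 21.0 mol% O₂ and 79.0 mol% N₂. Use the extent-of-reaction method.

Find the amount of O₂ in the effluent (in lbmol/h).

2460 lbmol/h

Stoichiometric O₂ = 5 × 449 = 2245 lbmol/h; O₂ fed = 2245 × 1.814 = 4072 lbmol/h.
N₂ fed = 4072 × 79/21 = 15320 lbmol/h.
Fuel reacted = 0.72 × 449 → ξ = 323.3 lbmol/h.
Outlet (n = n₀ + ν ξ):
  C₃H₈: 449 − 1(323.3) = 125.7
  O₂: 4072 − 5(323.3) = 2456
  N₂: 15320 (inert)
  CO₂: 0 + 3(323.3) = 969.8
  H₂O: 0 + 4(323.3) = 1293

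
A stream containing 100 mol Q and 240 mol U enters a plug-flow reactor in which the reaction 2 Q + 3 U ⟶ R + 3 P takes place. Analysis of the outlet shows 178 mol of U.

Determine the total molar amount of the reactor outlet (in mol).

For U: n = n₀ − 3ξ → 178 = 240 − 3ξ, giving ξ = 20.67 mol.
Outlet amounts (n = n₀ + ν ξ):
  Q: 100 − 2(20.67) = 58.67
  U: 240 − 3(20.67) = 178
  R: 0 + 1(20.67) = 20.67
  P: 0 + 3(20.67) = 62
Total out = 58.67 + 178 + 20.67 + 62 = 319.3 mol.

319 mol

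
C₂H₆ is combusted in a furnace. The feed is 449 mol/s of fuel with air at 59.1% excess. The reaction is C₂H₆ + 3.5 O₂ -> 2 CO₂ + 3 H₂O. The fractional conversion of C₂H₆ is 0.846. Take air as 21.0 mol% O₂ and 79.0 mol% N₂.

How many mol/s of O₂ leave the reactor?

Stoichiometric O₂ = 3.5 × 449 = 1572 mol/s; O₂ fed = 1572 × 1.591 = 2500 mol/s.
N₂ fed = 2500 × 79/21 = 9406 mol/s.
Fuel reacted = 0.846 × 449 → ξ = 379.9 mol/s.
Outlet (n = n₀ + ν ξ):
  C₂H₆: 449 − 1(379.9) = 69.15
  O₂: 2500 − 3.5(379.9) = 1171
  N₂: 9406 (inert)
  CO₂: 0 + 2(379.9) = 759.7
  H₂O: 0 + 3(379.9) = 1140

1170 mol/s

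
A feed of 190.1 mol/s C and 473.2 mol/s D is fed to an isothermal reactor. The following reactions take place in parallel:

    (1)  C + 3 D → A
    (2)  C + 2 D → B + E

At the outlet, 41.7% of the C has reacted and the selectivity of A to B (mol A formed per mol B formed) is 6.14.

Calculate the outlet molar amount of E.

Conversion of C: C consumed = 0.417 × 190.1 = 79.27 mol/s = 1ξ₁ + 1ξ₂.
Selectivity: 1ξ₁ / (1ξ₂) = 6.14 → ξ₁ = 6.14 ξ₂.
Substitute: (1·6.14 + 1) ξ₂ = 79.27 → ξ₂ = 11.1 mol/s, ξ₁ = 68.17 mol/s.
Outlet amounts (n = n₀ + Σ ν·ξ):
  C: 190.1 − 1(68.17) − 1(11.1) = 110.8
  D: 473.2 − 3(68.17) − 2(11.1) = 246.5
  A: 0 + 1(68.17) = 68.17
  B: 0 + 1(11.1) = 11.1
  E: 0 + 1(11.1) = 11.1

11.1 mol/s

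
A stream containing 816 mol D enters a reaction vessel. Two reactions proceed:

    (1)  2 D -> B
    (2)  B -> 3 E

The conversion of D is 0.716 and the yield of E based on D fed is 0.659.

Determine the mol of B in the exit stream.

113 mol

Conversion of D: D consumed = 2ξ₁ = 0.716 × 816 → ξ₁ = 292.1 mol.
Yield of E: 3ξ₂ / 816 = 0.659 → ξ₂ = 179.2 mol.
Outlet amounts (n = n₀ + Σ ν·ξ):
  D: 816 − 2(292.1) = 231.7
  B: 0 + 1(292.1) − 1(179.2) = 112.9
  E: 0 + 3(179.2) = 537.7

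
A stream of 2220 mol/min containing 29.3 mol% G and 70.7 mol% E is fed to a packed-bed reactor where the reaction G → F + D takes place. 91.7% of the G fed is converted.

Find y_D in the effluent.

G reacted = 0.917 × 650.5 = 596.5 mol/min; ν_G = −1, so ξ = 596.5/1 = 596.5 mol/min.
Outlet amounts (n = n₀ + ν ξ):
  G: 650.5 − 1(596.5) = 53.99
  F: 0 + 1(596.5) = 596.5
  D: 0 + 1(596.5) = 596.5
  E: 1570 (inert)
Total out = 2816 mol/min; y_D = 596.5 / 2816 = 0.2118.

0.212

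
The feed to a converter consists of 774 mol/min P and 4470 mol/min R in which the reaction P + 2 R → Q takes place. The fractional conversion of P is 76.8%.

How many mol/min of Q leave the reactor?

594 mol/min

P reacted = 0.768 × 774 = 594.4 mol/min; ν_P = −1, so ξ = 594.4/1 = 594.4 mol/min.
Outlet amounts (n = n₀ + ν ξ):
  P: 774 − 1(594.4) = 179.6
  R: 4470 − 2(594.4) = 3281
  Q: 0 + 1(594.4) = 594.4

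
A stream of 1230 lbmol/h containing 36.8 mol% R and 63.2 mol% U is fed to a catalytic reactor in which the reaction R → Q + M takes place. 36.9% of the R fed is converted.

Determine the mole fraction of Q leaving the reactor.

0.12

R reacted = 0.369 × 452.6 = 167 lbmol/h; ν_R = −1, so ξ = 167/1 = 167 lbmol/h.
Outlet amounts (n = n₀ + ν ξ):
  R: 452.6 − 1(167) = 285.6
  Q: 0 + 1(167) = 167
  M: 0 + 1(167) = 167
  U: 777.4 (inert)
Total out = 1397 lbmol/h; y_Q = 167 / 1397 = 0.1196.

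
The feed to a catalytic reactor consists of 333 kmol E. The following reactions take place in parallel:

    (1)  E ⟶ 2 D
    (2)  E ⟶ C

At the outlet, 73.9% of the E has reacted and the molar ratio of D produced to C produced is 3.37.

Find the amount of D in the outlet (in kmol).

309 kmol

Conversion of E: E consumed = 0.739 × 333 = 246.1 kmol = 1ξ₁ + 1ξ₂.
Selectivity: 2ξ₁ / (1ξ₂) = 3.37 → ξ₁ = 1.685 ξ₂.
Substitute: (1·1.685 + 1) ξ₂ = 246.1 → ξ₂ = 91.65 kmol, ξ₁ = 154.4 kmol.
Outlet amounts (n = n₀ + Σ ν·ξ):
  E: 333 − 1(154.4) − 1(91.65) = 86.91
  D: 0 + 2(154.4) = 308.9
  C: 0 + 1(91.65) = 91.65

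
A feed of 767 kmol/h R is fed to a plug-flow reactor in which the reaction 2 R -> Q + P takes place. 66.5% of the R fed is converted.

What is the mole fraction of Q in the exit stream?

0.333

R reacted = 0.665 × 767 = 510.1 kmol/h; ν_R = −2, so ξ = 510.1/2 = 255 kmol/h.
Outlet amounts (n = n₀ + ν ξ):
  R: 767 − 2(255) = 256.9
  Q: 0 + 1(255) = 255
  P: 0 + 1(255) = 255
Total out = 767 kmol/h; y_Q = 255 / 767 = 0.3325.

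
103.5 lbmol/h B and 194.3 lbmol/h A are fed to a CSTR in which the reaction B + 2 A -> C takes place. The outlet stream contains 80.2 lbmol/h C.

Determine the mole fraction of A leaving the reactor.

For C: n = n₀ + 1ξ → 80.2 = 0 + 1ξ, giving ξ = 80.2 lbmol/h.
Outlet amounts (n = n₀ + ν ξ):
  B: 103.5 − 1(80.2) = 23.3
  A: 194.3 − 2(80.2) = 33.9
  C: 0 + 1(80.2) = 80.2
Total out = 137.4 lbmol/h; y_A = 33.9 / 137.4 = 0.2467.

0.247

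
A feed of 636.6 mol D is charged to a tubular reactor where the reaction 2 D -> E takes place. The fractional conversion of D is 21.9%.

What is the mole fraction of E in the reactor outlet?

D reacted = 0.219 × 636.6 = 139.4 mol; ν_D = −2, so ξ = 139.4/2 = 69.71 mol.
Outlet amounts (n = n₀ + ν ξ):
  D: 636.6 − 2(69.71) = 497.2
  E: 0 + 1(69.71) = 69.71
Total out = 566.9 mol; y_E = 69.71 / 566.9 = 0.123.

0.123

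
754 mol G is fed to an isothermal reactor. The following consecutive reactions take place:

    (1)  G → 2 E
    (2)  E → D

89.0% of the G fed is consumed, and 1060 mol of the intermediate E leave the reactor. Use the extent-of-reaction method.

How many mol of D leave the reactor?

282 mol

Conversion of G: G consumed = 1ξ₁ = 0.89 × 754 → ξ₁ = 671.1 mol.
E balance: n_E = 0 + 2ξ₁ − 1ξ₂ = 1060 → ξ₂ = (2·671.1 − 1060)/1 = 282.1 mol.
Outlet amounts (n = n₀ + Σ ν·ξ):
  G: 754 − 1(671.1) = 82.94
  E: 0 + 2(671.1) − 1(282.1) = 1060
  D: 0 + 1(282.1) = 282.1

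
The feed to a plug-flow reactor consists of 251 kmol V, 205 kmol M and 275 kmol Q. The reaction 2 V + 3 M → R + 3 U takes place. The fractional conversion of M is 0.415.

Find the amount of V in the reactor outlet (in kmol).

M reacted = 0.415 × 205 = 85.08 kmol; ν_M = −3, so ξ = 85.08/3 = 28.36 kmol.
Outlet amounts (n = n₀ + ν ξ):
  V: 251 − 2(28.36) = 194.3
  M: 205 − 3(28.36) = 119.9
  R: 0 + 1(28.36) = 28.36
  U: 0 + 3(28.36) = 85.08
  Q: 275 (inert)

194 kmol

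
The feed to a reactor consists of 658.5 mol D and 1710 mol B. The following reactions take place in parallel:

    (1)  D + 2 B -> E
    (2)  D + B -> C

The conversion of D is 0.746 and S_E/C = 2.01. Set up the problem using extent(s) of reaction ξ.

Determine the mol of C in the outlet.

Conversion of D: D consumed = 0.746 × 658.5 = 491.2 mol = 1ξ₁ + 1ξ₂.
Selectivity: 1ξ₁ / (1ξ₂) = 2.01 → ξ₁ = 2.01 ξ₂.
Substitute: (1·2.01 + 1) ξ₂ = 491.2 → ξ₂ = 163.2 mol, ξ₁ = 328 mol.
Outlet amounts (n = n₀ + Σ ν·ξ):
  D: 658.5 − 1(328) − 1(163.2) = 167.3
  B: 1710 − 2(328) − 1(163.2) = 890.7
  E: 0 + 1(328) = 328
  C: 0 + 1(163.2) = 163.2

163 mol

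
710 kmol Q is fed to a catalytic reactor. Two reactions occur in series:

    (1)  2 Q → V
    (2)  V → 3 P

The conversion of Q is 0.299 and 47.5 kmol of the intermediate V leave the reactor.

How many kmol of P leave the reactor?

176 kmol

Conversion of Q: Q consumed = 2ξ₁ = 0.299 × 710 → ξ₁ = 106.1 kmol.
V balance: n_V = 0 + 1ξ₁ − 1ξ₂ = 47.5 → ξ₂ = (1·106.1 − 47.5)/1 = 58.64 kmol.
Outlet amounts (n = n₀ + Σ ν·ξ):
  Q: 710 − 2(106.1) = 497.7
  V: 0 + 1(106.1) − 1(58.64) = 47.5
  P: 0 + 3(58.64) = 175.9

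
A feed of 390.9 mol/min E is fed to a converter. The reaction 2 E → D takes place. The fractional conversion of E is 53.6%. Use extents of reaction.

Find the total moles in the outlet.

E reacted = 0.536 × 390.9 = 209.5 mol/min; ν_E = −2, so ξ = 209.5/2 = 104.8 mol/min.
Outlet amounts (n = n₀ + ν ξ):
  E: 390.9 − 2(104.8) = 181.4
  D: 0 + 1(104.8) = 104.8
Total out = 181.4 + 104.8 = 286.1 mol/min.

286 mol/min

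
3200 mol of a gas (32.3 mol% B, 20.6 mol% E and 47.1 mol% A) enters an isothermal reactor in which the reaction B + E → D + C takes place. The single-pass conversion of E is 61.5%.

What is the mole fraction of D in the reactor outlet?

E reacted = 0.615 × 659.2 = 405.4 mol; ν_E = −1, so ξ = 405.4/1 = 405.4 mol.
Outlet amounts (n = n₀ + ν ξ):
  B: 1034 − 1(405.4) = 628.2
  E: 659.2 − 1(405.4) = 253.8
  D: 0 + 1(405.4) = 405.4
  C: 0 + 1(405.4) = 405.4
  A: 1507 (inert)
Total out = 3200 mol; y_D = 405.4 / 3200 = 0.1267.

0.127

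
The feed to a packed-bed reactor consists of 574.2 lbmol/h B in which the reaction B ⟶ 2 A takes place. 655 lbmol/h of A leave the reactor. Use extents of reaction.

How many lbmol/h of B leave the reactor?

247 lbmol/h

For A: n = n₀ + 2ξ → 655 = 0 + 2ξ, giving ξ = 327.5 lbmol/h.
Outlet amounts (n = n₀ + ν ξ):
  B: 574.2 − 1(327.5) = 246.7
  A: 0 + 2(327.5) = 655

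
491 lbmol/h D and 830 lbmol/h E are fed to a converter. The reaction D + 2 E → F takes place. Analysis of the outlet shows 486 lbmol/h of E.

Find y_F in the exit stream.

0.176

For E: n = n₀ − 2ξ → 486 = 830 − 2ξ, giving ξ = 172 lbmol/h.
Outlet amounts (n = n₀ + ν ξ):
  D: 491 − 1(172) = 319
  E: 830 − 2(172) = 486
  F: 0 + 1(172) = 172
Total out = 977 lbmol/h; y_F = 172 / 977 = 0.176.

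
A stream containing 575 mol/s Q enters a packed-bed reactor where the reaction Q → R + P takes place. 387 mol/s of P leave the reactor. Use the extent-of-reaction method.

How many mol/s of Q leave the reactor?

For P: n = n₀ + 1ξ → 387 = 0 + 1ξ, giving ξ = 387 mol/s.
Outlet amounts (n = n₀ + ν ξ):
  Q: 575 − 1(387) = 188
  R: 0 + 1(387) = 387
  P: 0 + 1(387) = 387

188 mol/s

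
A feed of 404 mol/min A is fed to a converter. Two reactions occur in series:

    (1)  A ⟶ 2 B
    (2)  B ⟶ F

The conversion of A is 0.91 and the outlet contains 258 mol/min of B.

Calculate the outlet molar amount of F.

Conversion of A: A consumed = 1ξ₁ = 0.91 × 404 → ξ₁ = 367.6 mol/min.
B balance: n_B = 0 + 2ξ₁ − 1ξ₂ = 258 → ξ₂ = (2·367.6 − 258)/1 = 477.3 mol/min.
Outlet amounts (n = n₀ + Σ ν·ξ):
  A: 404 − 1(367.6) = 36.36
  B: 0 + 2(367.6) − 1(477.3) = 258
  F: 0 + 1(477.3) = 477.3

477 mol/min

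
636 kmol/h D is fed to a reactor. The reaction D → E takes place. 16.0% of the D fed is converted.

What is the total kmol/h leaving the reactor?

D reacted = 0.16 × 636 = 101.8 kmol/h; ν_D = −1, so ξ = 101.8/1 = 101.8 kmol/h.
Outlet amounts (n = n₀ + ν ξ):
  D: 636 − 1(101.8) = 534.2
  E: 0 + 1(101.8) = 101.8
Total out = 534.2 + 101.8 = 636 kmol/h.

636 kmol/h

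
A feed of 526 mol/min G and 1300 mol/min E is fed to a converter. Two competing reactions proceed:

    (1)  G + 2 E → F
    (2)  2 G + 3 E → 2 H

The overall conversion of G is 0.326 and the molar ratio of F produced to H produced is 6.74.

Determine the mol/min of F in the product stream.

149 mol/min

Conversion of G: G consumed = 0.326 × 526 = 171.5 mol/min = 1ξ₁ + 2ξ₂.
Selectivity: 1ξ₁ / (2ξ₂) = 6.74 → ξ₁ = 13.48 ξ₂.
Substitute: (1·13.48 + 2) ξ₂ = 171.5 → ξ₂ = 11.08 mol/min, ξ₁ = 149.3 mol/min.
Outlet amounts (n = n₀ + Σ ν·ξ):
  G: 526 − 1(149.3) − 2(11.08) = 354.5
  E: 1300 − 2(149.3) − 3(11.08) = 968.1
  F: 0 + 1(149.3) = 149.3
  H: 0 + 2(11.08) = 22.15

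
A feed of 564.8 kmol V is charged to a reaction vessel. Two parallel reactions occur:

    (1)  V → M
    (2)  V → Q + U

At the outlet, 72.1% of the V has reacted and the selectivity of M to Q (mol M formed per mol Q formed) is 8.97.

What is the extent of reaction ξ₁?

Conversion of V: V consumed = 0.721 × 564.8 = 407.2 kmol = 1ξ₁ + 1ξ₂.
Selectivity: 1ξ₁ / (1ξ₂) = 8.97 → ξ₁ = 8.97 ξ₂.
Substitute: (1·8.97 + 1) ξ₂ = 407.2 → ξ₂ = 40.84 kmol, ξ₁ = 366.4 kmol.
Outlet amounts (n = n₀ + Σ ν·ξ):
  V: 564.8 − 1(366.4) − 1(40.84) = 157.6
  M: 0 + 1(366.4) = 366.4
  Q: 0 + 1(40.84) = 40.84
  U: 0 + 1(40.84) = 40.84

ξ₁ = 366 kmol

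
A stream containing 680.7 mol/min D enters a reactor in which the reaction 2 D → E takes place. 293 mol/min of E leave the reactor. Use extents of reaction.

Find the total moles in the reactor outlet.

For E: n = n₀ + 1ξ → 293 = 0 + 1ξ, giving ξ = 293 mol/min.
Outlet amounts (n = n₀ + ν ξ):
  D: 680.7 − 2(293) = 94.7
  E: 0 + 1(293) = 293
Total out = 94.7 + 293 = 387.7 mol/min.

388 mol/min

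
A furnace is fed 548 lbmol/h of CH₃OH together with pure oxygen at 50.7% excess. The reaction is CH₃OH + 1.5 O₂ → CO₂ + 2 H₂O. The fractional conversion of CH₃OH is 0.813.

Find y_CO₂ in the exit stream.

Stoichiometric O₂ = 1.5 × 548 = 822 lbmol/h; O₂ fed = 822 × 1.507 = 1239 lbmol/h.
Fuel reacted = 0.813 × 548 → ξ = 445.5 lbmol/h.
Outlet (n = n₀ + ν ξ):
  CH₃OH: 548 − 1(445.5) = 102.5
  O₂: 1239 − 1.5(445.5) = 570.5
  CO₂: 0 + 1(445.5) = 445.5
  H₂O: 0 + 2(445.5) = 891
Total out = 2010 lbmol/h; y_CO₂ = 445.5 / 2010 = 0.2217.

0.222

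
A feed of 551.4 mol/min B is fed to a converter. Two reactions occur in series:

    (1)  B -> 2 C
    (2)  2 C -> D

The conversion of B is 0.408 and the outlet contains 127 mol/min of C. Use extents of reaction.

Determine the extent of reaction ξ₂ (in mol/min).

Conversion of B: B consumed = 1ξ₁ = 0.408 × 551.4 → ξ₁ = 225 mol/min.
C balance: n_C = 0 + 2ξ₁ − 2ξ₂ = 127 → ξ₂ = (2·225 − 127)/2 = 161.5 mol/min.
Outlet amounts (n = n₀ + Σ ν·ξ):
  B: 551.4 − 1(225) = 326.4
  C: 0 + 2(225) − 2(161.5) = 127
  D: 0 + 1(161.5) = 161.5

ξ₂ = 161 mol/min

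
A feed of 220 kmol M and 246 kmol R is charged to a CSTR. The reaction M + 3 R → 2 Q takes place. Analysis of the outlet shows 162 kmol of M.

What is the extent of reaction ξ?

ξ = 58 kmol

For M: n = n₀ − 1ξ → 162 = 220 − 1ξ, giving ξ = 58 kmol.
Outlet amounts (n = n₀ + ν ξ):
  M: 220 − 1(58) = 162
  R: 246 − 3(58) = 72
  Q: 0 + 2(58) = 116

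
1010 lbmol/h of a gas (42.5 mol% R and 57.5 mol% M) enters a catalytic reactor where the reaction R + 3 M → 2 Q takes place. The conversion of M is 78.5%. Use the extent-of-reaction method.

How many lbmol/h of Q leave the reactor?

304 lbmol/h

M reacted = 0.785 × 580.8 = 455.9 lbmol/h; ν_M = −3, so ξ = 455.9/3 = 152 lbmol/h.
Outlet amounts (n = n₀ + ν ξ):
  R: 429.2 − 1(152) = 277.3
  M: 580.8 − 3(152) = 124.9
  Q: 0 + 2(152) = 303.9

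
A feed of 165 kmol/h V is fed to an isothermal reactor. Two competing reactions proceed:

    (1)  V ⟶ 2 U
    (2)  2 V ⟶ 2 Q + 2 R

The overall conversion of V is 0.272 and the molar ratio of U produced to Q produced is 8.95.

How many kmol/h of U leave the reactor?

73.4 kmol/h

Conversion of V: V consumed = 0.272 × 165 = 44.88 kmol/h = 1ξ₁ + 2ξ₂.
Selectivity: 2ξ₁ / (2ξ₂) = 8.95 → ξ₁ = 8.95 ξ₂.
Substitute: (1·8.95 + 2) ξ₂ = 44.88 → ξ₂ = 4.099 kmol/h, ξ₁ = 36.68 kmol/h.
Outlet amounts (n = n₀ + Σ ν·ξ):
  V: 165 − 1(36.68) − 2(4.099) = 120.1
  U: 0 + 2(36.68) = 73.37
  Q: 0 + 2(4.099) = 8.197
  R: 0 + 2(4.099) = 8.197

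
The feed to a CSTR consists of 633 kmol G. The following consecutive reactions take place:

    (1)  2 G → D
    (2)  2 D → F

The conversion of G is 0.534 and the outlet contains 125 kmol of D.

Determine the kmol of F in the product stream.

Conversion of G: G consumed = 2ξ₁ = 0.534 × 633 → ξ₁ = 169 kmol.
D balance: n_D = 0 + 1ξ₁ − 2ξ₂ = 125 → ξ₂ = (1·169 − 125)/2 = 22.01 kmol.
Outlet amounts (n = n₀ + Σ ν·ξ):
  G: 633 − 2(169) = 295
  D: 0 + 1(169) − 2(22.01) = 125
  F: 0 + 1(22.01) = 22.01

22 kmol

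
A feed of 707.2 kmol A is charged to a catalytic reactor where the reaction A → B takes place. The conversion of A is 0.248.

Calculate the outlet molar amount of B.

A reacted = 0.248 × 707.2 = 175.4 kmol; ν_A = −1, so ξ = 175.4/1 = 175.4 kmol.
Outlet amounts (n = n₀ + ν ξ):
  A: 707.2 − 1(175.4) = 531.8
  B: 0 + 1(175.4) = 175.4

175 kmol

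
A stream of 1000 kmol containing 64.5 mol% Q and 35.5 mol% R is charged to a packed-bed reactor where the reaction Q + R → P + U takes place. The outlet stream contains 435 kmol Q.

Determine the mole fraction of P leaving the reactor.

For Q: n = n₀ − 1ξ → 435 = 645 − 1ξ, giving ξ = 210 kmol.
Outlet amounts (n = n₀ + ν ξ):
  Q: 645 − 1(210) = 435
  R: 355 − 1(210) = 145
  P: 0 + 1(210) = 210
  U: 0 + 1(210) = 210
Total out = 1000 kmol; y_P = 210 / 1000 = 0.21.

0.21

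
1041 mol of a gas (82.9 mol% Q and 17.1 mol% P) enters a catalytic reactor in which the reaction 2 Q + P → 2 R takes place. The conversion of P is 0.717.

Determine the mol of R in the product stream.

255 mol

P reacted = 0.717 × 178 = 127.6 mol; ν_P = −1, so ξ = 127.6/1 = 127.6 mol.
Outlet amounts (n = n₀ + ν ξ):
  Q: 863 − 2(127.6) = 607.7
  P: 178 − 1(127.6) = 50.38
  R: 0 + 2(127.6) = 255.3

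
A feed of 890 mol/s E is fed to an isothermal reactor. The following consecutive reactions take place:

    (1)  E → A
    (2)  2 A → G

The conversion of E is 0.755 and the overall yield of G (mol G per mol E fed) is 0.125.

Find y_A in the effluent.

Conversion of E: E consumed = 1ξ₁ = 0.755 × 890 → ξ₁ = 672 mol/s.
Yield of G: 1ξ₂ / 890 = 0.125 → ξ₂ = 111.2 mol/s.
Outlet amounts (n = n₀ + Σ ν·ξ):
  E: 890 − 1(672) = 218
  A: 0 + 1(672) − 2(111.2) = 449.5
  G: 0 + 1(111.2) = 111.2
Total out = 778.8 mol/s; y_A = 449.5 / 778.8 = 0.5771.

0.577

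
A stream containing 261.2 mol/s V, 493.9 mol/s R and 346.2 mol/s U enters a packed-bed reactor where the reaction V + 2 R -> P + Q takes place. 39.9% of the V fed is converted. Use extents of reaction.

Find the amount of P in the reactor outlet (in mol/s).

104 mol/s

V reacted = 0.399 × 261.2 = 104.2 mol/s; ν_V = −1, so ξ = 104.2/1 = 104.2 mol/s.
Outlet amounts (n = n₀ + ν ξ):
  V: 261.2 − 1(104.2) = 157
  R: 493.9 − 2(104.2) = 285.5
  P: 0 + 1(104.2) = 104.2
  Q: 0 + 1(104.2) = 104.2
  U: 346.2 (inert)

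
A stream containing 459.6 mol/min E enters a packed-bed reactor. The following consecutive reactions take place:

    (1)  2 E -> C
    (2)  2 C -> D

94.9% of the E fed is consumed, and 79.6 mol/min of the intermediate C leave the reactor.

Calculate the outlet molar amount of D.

Conversion of E: E consumed = 2ξ₁ = 0.949 × 459.6 → ξ₁ = 218.1 mol/min.
C balance: n_C = 0 + 1ξ₁ − 2ξ₂ = 79.6 → ξ₂ = (1·218.1 − 79.6)/2 = 69.24 mol/min.
Outlet amounts (n = n₀ + Σ ν·ξ):
  E: 459.6 − 2(218.1) = 23.44
  C: 0 + 1(218.1) − 2(69.24) = 79.6
  D: 0 + 1(69.24) = 69.24

69.2 mol/min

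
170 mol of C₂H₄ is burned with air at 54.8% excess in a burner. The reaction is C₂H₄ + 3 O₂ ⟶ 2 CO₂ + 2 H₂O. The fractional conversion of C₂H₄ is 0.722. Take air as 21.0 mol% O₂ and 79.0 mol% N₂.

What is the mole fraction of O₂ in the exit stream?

0.107

Stoichiometric O₂ = 3 × 170 = 510 mol; O₂ fed = 510 × 1.548 = 789.5 mol.
N₂ fed = 789.5 × 79/21 = 2970 mol.
Fuel reacted = 0.722 × 170 → ξ = 122.7 mol.
Outlet (n = n₀ + ν ξ):
  C₂H₄: 170 − 1(122.7) = 47.26
  O₂: 789.5 − 3(122.7) = 421.3
  N₂: 2970 (inert)
  CO₂: 0 + 2(122.7) = 245.5
  H₂O: 0 + 2(122.7) = 245.5
Total out = 3929 mol; y_O₂ = 421.3 / 3929 = 0.1072.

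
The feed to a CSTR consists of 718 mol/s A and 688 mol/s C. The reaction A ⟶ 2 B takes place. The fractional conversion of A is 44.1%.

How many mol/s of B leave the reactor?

A reacted = 0.441 × 718 = 316.6 mol/s; ν_A = −1, so ξ = 316.6/1 = 316.6 mol/s.
Outlet amounts (n = n₀ + ν ξ):
  A: 718 − 1(316.6) = 401.4
  B: 0 + 2(316.6) = 633.3
  C: 688 (inert)

633 mol/s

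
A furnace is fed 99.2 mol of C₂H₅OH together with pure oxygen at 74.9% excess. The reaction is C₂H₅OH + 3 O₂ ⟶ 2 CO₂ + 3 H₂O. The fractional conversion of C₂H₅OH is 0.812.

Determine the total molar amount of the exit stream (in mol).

700 mol

Stoichiometric O₂ = 3 × 99.2 = 297.6 mol; O₂ fed = 297.6 × 1.749 = 520.5 mol.
Fuel reacted = 0.812 × 99.2 → ξ = 80.55 mol.
Outlet (n = n₀ + ν ξ):
  C₂H₅OH: 99.2 − 1(80.55) = 18.65
  O₂: 520.5 − 3(80.55) = 278.9
  CO₂: 0 + 2(80.55) = 161.1
  H₂O: 0 + 3(80.55) = 241.7
Total out = 18.65 + 278.9 + 161.1 + 241.7 = 700.3 mol.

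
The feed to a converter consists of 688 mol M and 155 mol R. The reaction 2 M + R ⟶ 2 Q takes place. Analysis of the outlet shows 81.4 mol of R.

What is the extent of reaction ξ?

For R: n = n₀ − 1ξ → 81.4 = 155 − 1ξ, giving ξ = 73.6 mol.
Outlet amounts (n = n₀ + ν ξ):
  M: 688 − 2(73.6) = 540.8
  R: 155 − 1(73.6) = 81.4
  Q: 0 + 2(73.6) = 147.2

ξ = 73.6 mol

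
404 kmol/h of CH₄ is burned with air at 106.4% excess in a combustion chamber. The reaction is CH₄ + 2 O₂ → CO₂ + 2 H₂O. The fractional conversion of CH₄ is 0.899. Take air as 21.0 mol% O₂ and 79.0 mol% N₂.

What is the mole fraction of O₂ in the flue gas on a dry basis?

0.124

Stoichiometric O₂ = 2 × 404 = 808 kmol/h; O₂ fed = 808 × 2.064 = 1668 kmol/h.
N₂ fed = 1668 × 79/21 = 6274 kmol/h.
Fuel reacted = 0.899 × 404 → ξ = 363.2 kmol/h.
Outlet (n = n₀ + ν ξ):
  CH₄: 404 − 1(363.2) = 40.8
  O₂: 1668 − 2(363.2) = 941.3
  N₂: 6274 (inert)
  CO₂: 0 + 1(363.2) = 363.2
  H₂O: 0 + 2(363.2) = 726.4
Dry total = 7619 kmol/h; y_O₂ (dry) = 941.3 / 7619 = 0.1235.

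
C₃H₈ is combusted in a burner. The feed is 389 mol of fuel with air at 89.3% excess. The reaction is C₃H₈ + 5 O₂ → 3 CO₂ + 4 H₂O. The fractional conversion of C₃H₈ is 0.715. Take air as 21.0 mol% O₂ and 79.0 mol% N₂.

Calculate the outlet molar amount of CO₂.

Stoichiometric O₂ = 5 × 389 = 1945 mol; O₂ fed = 1945 × 1.893 = 3682 mol.
N₂ fed = 3682 × 79/21 = 13850 mol.
Fuel reacted = 0.715 × 389 → ξ = 278.1 mol.
Outlet (n = n₀ + ν ξ):
  C₃H₈: 389 − 1(278.1) = 110.9
  O₂: 3682 − 5(278.1) = 2291
  N₂: 13850 (inert)
  CO₂: 0 + 3(278.1) = 834.4
  H₂O: 0 + 4(278.1) = 1113

834 mol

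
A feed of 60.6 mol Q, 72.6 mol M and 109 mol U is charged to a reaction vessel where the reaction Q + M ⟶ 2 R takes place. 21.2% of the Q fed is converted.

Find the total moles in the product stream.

Q reacted = 0.212 × 60.6 = 12.85 mol; ν_Q = −1, so ξ = 12.85/1 = 12.85 mol.
Outlet amounts (n = n₀ + ν ξ):
  Q: 60.6 − 1(12.85) = 47.75
  M: 72.6 − 1(12.85) = 59.75
  R: 0 + 2(12.85) = 25.69
  U: 109 (inert)
Total out = 47.75 + 59.75 + 25.69 + 109 = 242.2 mol.

242 mol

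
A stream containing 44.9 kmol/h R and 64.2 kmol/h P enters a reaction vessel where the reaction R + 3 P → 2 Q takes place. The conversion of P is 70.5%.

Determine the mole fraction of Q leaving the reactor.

P reacted = 0.705 × 64.2 = 45.26 kmol/h; ν_P = −3, so ξ = 45.26/3 = 15.09 kmol/h.
Outlet amounts (n = n₀ + ν ξ):
  R: 44.9 − 1(15.09) = 29.81
  P: 64.2 − 3(15.09) = 18.94
  Q: 0 + 2(15.09) = 30.17
Total out = 78.93 kmol/h; y_Q = 30.17 / 78.93 = 0.3823.

0.382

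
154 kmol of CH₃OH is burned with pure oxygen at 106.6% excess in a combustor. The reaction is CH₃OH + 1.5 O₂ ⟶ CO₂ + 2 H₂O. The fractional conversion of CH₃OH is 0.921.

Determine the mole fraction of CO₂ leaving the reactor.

Stoichiometric O₂ = 1.5 × 154 = 231 kmol; O₂ fed = 231 × 2.066 = 477.2 kmol.
Fuel reacted = 0.921 × 154 → ξ = 141.8 kmol.
Outlet (n = n₀ + ν ξ):
  CH₃OH: 154 − 1(141.8) = 12.17
  O₂: 477.2 − 1.5(141.8) = 264.5
  CO₂: 0 + 1(141.8) = 141.8
  H₂O: 0 + 2(141.8) = 283.7
Total out = 702.2 kmol; y_CO₂ = 141.8 / 702.2 = 0.202.

0.202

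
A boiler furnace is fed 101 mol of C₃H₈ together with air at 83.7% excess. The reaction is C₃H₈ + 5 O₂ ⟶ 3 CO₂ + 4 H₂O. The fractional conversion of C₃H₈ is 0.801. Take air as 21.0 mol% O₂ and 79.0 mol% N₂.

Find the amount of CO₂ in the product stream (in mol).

Stoichiometric O₂ = 5 × 101 = 505 mol; O₂ fed = 505 × 1.837 = 927.7 mol.
N₂ fed = 927.7 × 79/21 = 3490 mol.
Fuel reacted = 0.801 × 101 → ξ = 80.9 mol.
Outlet (n = n₀ + ν ξ):
  C₃H₈: 101 − 1(80.9) = 20.1
  O₂: 927.7 − 5(80.9) = 523.2
  N₂: 3490 (inert)
  CO₂: 0 + 3(80.9) = 242.7
  H₂O: 0 + 4(80.9) = 323.6

243 mol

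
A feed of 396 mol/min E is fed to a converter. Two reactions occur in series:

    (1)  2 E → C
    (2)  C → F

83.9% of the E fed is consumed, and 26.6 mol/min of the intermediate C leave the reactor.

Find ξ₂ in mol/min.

ξ₂ = 140 mol/min

Conversion of E: E consumed = 2ξ₁ = 0.839 × 396 → ξ₁ = 166.1 mol/min.
C balance: n_C = 0 + 1ξ₁ − 1ξ₂ = 26.6 → ξ₂ = (1·166.1 − 26.6)/1 = 139.5 mol/min.
Outlet amounts (n = n₀ + Σ ν·ξ):
  E: 396 − 2(166.1) = 63.76
  C: 0 + 1(166.1) − 1(139.5) = 26.6
  F: 0 + 1(139.5) = 139.5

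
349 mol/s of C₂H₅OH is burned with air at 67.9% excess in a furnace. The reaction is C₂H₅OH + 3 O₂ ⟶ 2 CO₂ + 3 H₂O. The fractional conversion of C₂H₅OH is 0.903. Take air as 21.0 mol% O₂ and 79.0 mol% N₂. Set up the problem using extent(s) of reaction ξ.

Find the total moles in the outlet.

Stoichiometric O₂ = 3 × 349 = 1047 mol/s; O₂ fed = 1047 × 1.679 = 1758 mol/s.
N₂ fed = 1758 × 79/21 = 6613 mol/s.
Fuel reacted = 0.903 × 349 → ξ = 315.1 mol/s.
Outlet (n = n₀ + ν ξ):
  C₂H₅OH: 349 − 1(315.1) = 33.85
  O₂: 1758 − 3(315.1) = 812.5
  N₂: 6613 (inert)
  CO₂: 0 + 2(315.1) = 630.3
  H₂O: 0 + 3(315.1) = 945.4
Total out = 33.85 + 812.5 + 6613 + 630.3 + 945.4 = 9035 mol/s.

9040 mol/s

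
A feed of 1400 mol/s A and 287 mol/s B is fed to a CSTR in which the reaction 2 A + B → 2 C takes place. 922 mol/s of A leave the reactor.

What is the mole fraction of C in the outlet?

0.33

For A: n = n₀ − 2ξ → 922 = 1400 − 2ξ, giving ξ = 239 mol/s.
Outlet amounts (n = n₀ + ν ξ):
  A: 1400 − 2(239) = 922
  B: 287 − 1(239) = 48
  C: 0 + 2(239) = 478
Total out = 1448 mol/s; y_C = 478 / 1448 = 0.3301.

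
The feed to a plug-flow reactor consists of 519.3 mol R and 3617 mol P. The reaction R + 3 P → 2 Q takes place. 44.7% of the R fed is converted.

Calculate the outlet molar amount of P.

R reacted = 0.447 × 519.3 = 232.1 mol; ν_R = −1, so ξ = 232.1/1 = 232.1 mol.
Outlet amounts (n = n₀ + ν ξ):
  R: 519.3 − 1(232.1) = 287.2
  P: 3617 − 3(232.1) = 2921
  Q: 0 + 2(232.1) = 464.3

2920 mol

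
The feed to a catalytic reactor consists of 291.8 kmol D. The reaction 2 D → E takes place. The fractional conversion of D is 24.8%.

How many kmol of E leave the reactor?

36.2 kmol

D reacted = 0.248 × 291.8 = 72.37 kmol; ν_D = −2, so ξ = 72.37/2 = 36.18 kmol.
Outlet amounts (n = n₀ + ν ξ):
  D: 291.8 − 2(36.18) = 219.4
  E: 0 + 1(36.18) = 36.18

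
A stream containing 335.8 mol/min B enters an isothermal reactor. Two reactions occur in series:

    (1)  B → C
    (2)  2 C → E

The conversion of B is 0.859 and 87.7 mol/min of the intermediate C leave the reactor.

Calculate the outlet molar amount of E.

100 mol/min

Conversion of B: B consumed = 1ξ₁ = 0.859 × 335.8 → ξ₁ = 288.5 mol/min.
C balance: n_C = 0 + 1ξ₁ − 2ξ₂ = 87.7 → ξ₂ = (1·288.5 − 87.7)/2 = 100.4 mol/min.
Outlet amounts (n = n₀ + Σ ν·ξ):
  B: 335.8 − 1(288.5) = 47.35
  C: 0 + 1(288.5) − 2(100.4) = 87.7
  E: 0 + 1(100.4) = 100.4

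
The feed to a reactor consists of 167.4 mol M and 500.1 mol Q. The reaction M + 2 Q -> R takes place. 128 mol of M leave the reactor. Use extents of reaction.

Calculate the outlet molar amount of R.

39.4 mol

For M: n = n₀ − 1ξ → 128 = 167.4 − 1ξ, giving ξ = 39.4 mol.
Outlet amounts (n = n₀ + ν ξ):
  M: 167.4 − 1(39.4) = 128
  Q: 500.1 − 2(39.4) = 421.3
  R: 0 + 1(39.4) = 39.4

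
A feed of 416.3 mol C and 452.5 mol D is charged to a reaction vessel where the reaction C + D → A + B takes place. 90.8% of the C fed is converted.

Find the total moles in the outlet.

C reacted = 0.908 × 416.3 = 378 mol; ν_C = −1, so ξ = 378/1 = 378 mol.
Outlet amounts (n = n₀ + ν ξ):
  C: 416.3 − 1(378) = 38.3
  D: 452.5 − 1(378) = 74.5
  A: 0 + 1(378) = 378
  B: 0 + 1(378) = 378
Total out = 38.3 + 74.5 + 378 + 378 = 868.8 mol.

869 mol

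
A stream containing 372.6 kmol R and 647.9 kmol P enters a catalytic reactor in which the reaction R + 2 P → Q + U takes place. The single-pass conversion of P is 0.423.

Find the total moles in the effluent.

P reacted = 0.423 × 647.9 = 274.1 kmol; ν_P = −2, so ξ = 274.1/2 = 137 kmol.
Outlet amounts (n = n₀ + ν ξ):
  R: 372.6 − 1(137) = 235.6
  P: 647.9 − 2(137) = 373.8
  Q: 0 + 1(137) = 137
  U: 0 + 1(137) = 137
Total out = 235.6 + 373.8 + 137 + 137 = 883.5 kmol.

883 kmol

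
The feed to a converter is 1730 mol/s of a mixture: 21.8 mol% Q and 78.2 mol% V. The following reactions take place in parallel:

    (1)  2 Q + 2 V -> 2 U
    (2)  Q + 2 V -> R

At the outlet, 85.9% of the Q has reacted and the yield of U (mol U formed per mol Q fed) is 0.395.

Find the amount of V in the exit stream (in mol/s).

854 mol/s

Yield of U: 2ξ₁ / 377.1 = 0.395 → ξ₁ = 74.49 mol/s.
Conversion of Q: 2ξ₁ + 1ξ₂ = 0.859 × 377.1 = 324 → ξ₂ = 175 mol/s.
Outlet amounts (n = n₀ + Σ ν·ξ):
  Q: 377.1 − 2(74.49) − 1(175) = 53.18
  V: 1353 − 2(74.49) − 2(175) = 853.9
  U: 0 + 2(74.49) = 149
  R: 0 + 1(175) = 175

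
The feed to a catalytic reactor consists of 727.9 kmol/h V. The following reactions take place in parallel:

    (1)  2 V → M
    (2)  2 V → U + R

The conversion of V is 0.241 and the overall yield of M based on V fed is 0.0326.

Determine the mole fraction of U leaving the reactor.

Yield of M: 1ξ₁ / 727.9 = 0.0326 → ξ₁ = 23.73 kmol/h.
Conversion of V: 2ξ₁ + 2ξ₂ = 0.241 × 727.9 = 175.4 → ξ₂ = 63.98 kmol/h.
Outlet amounts (n = n₀ + Σ ν·ξ):
  V: 727.9 − 2(23.73) − 2(63.98) = 552.5
  M: 0 + 1(23.73) = 23.73
  U: 0 + 1(63.98) = 63.98
  R: 0 + 1(63.98) = 63.98
Total out = 704.2 kmol/h; y_U = 63.98 / 704.2 = 0.09086.

0.0909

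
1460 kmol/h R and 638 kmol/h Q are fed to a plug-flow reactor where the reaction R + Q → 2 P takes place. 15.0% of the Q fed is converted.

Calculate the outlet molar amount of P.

Q reacted = 0.15 × 638 = 95.7 kmol/h; ν_Q = −1, so ξ = 95.7/1 = 95.7 kmol/h.
Outlet amounts (n = n₀ + ν ξ):
  R: 1460 − 1(95.7) = 1364
  Q: 638 − 1(95.7) = 542.3
  P: 0 + 2(95.7) = 191.4

191 kmol/h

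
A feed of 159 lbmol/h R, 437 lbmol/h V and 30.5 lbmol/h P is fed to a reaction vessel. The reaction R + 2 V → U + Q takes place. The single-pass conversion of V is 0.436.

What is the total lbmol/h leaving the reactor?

531 lbmol/h

V reacted = 0.436 × 437 = 190.5 lbmol/h; ν_V = −2, so ξ = 190.5/2 = 95.27 lbmol/h.
Outlet amounts (n = n₀ + ν ξ):
  R: 159 − 1(95.27) = 63.73
  V: 437 − 2(95.27) = 246.5
  U: 0 + 1(95.27) = 95.27
  Q: 0 + 1(95.27) = 95.27
  P: 30.5 (inert)
Total out = 63.73 + 246.5 + 95.27 + 95.27 + 30.5 = 531.2 lbmol/h.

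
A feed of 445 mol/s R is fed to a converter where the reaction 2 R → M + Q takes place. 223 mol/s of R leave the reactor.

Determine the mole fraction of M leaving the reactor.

For R: n = n₀ − 2ξ → 223 = 445 − 2ξ, giving ξ = 111 mol/s.
Outlet amounts (n = n₀ + ν ξ):
  R: 445 − 2(111) = 223
  M: 0 + 1(111) = 111
  Q: 0 + 1(111) = 111
Total out = 445 mol/s; y_M = 111 / 445 = 0.2494.

0.249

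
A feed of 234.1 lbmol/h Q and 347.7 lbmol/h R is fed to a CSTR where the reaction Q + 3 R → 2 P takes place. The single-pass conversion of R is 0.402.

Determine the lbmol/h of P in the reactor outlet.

R reacted = 0.402 × 347.7 = 139.8 lbmol/h; ν_R = −3, so ξ = 139.8/3 = 46.59 lbmol/h.
Outlet amounts (n = n₀ + ν ξ):
  Q: 234.1 − 1(46.59) = 187.5
  R: 347.7 − 3(46.59) = 207.9
  P: 0 + 2(46.59) = 93.18

93.2 lbmol/h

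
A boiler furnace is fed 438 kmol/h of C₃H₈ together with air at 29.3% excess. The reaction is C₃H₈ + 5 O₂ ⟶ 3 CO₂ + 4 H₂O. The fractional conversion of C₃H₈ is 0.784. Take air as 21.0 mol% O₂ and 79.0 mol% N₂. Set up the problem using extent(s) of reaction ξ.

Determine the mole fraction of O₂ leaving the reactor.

Stoichiometric O₂ = 5 × 438 = 2190 kmol/h; O₂ fed = 2190 × 1.293 = 2832 kmol/h.
N₂ fed = 2832 × 79/21 = 10650 kmol/h.
Fuel reacted = 0.784 × 438 → ξ = 343.4 kmol/h.
Outlet (n = n₀ + ν ξ):
  C₃H₈: 438 − 1(343.4) = 94.61
  O₂: 2832 − 5(343.4) = 1115
  N₂: 10650 (inert)
  CO₂: 0 + 3(343.4) = 1030
  H₂O: 0 + 4(343.4) = 1374
Total out = 14270 kmol/h; y_O₂ = 1115 / 14270 = 0.07814.

0.0781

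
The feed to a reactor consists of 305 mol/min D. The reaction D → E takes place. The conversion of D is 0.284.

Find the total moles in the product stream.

D reacted = 0.284 × 305 = 86.62 mol/min; ν_D = −1, so ξ = 86.62/1 = 86.62 mol/min.
Outlet amounts (n = n₀ + ν ξ):
  D: 305 − 1(86.62) = 218.4
  E: 0 + 1(86.62) = 86.62
Total out = 218.4 + 86.62 = 305 mol/min.

305 mol/min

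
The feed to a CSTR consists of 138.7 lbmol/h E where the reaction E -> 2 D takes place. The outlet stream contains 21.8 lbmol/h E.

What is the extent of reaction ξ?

For E: n = n₀ − 1ξ → 21.8 = 138.7 − 1ξ, giving ξ = 116.9 lbmol/h.
Outlet amounts (n = n₀ + ν ξ):
  E: 138.7 − 1(116.9) = 21.8
  D: 0 + 2(116.9) = 233.8

ξ = 117 lbmol/h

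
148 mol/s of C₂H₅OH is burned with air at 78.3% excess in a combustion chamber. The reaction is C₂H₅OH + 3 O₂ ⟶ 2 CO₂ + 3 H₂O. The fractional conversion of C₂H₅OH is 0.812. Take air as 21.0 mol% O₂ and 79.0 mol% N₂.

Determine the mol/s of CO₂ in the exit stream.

Stoichiometric O₂ = 3 × 148 = 444 mol/s; O₂ fed = 444 × 1.783 = 791.7 mol/s.
N₂ fed = 791.7 × 79/21 = 2978 mol/s.
Fuel reacted = 0.812 × 148 → ξ = 120.2 mol/s.
Outlet (n = n₀ + ν ξ):
  C₂H₅OH: 148 − 1(120.2) = 27.82
  O₂: 791.7 − 3(120.2) = 431.1
  N₂: 2978 (inert)
  CO₂: 0 + 2(120.2) = 240.4
  H₂O: 0 + 3(120.2) = 360.5

240 mol/s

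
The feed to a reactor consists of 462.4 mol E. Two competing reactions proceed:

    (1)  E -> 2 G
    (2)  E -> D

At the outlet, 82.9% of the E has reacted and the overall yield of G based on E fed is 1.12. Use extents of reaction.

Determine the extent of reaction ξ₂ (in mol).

Yield of G: 2ξ₁ / 462.4 = 1.12 → ξ₁ = 258.9 mol.
Conversion of E: 1ξ₁ + 1ξ₂ = 0.829 × 462.4 = 383.3 → ξ₂ = 124.4 mol.
Outlet amounts (n = n₀ + Σ ν·ξ):
  E: 462.4 − 1(258.9) − 1(124.4) = 79.07
  G: 0 + 2(258.9) = 517.9
  D: 0 + 1(124.4) = 124.4

ξ₂ = 124 mol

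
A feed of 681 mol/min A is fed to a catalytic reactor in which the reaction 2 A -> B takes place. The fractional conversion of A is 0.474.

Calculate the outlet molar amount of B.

161 mol/min

A reacted = 0.474 × 681 = 322.8 mol/min; ν_A = −2, so ξ = 322.8/2 = 161.4 mol/min.
Outlet amounts (n = n₀ + ν ξ):
  A: 681 − 2(161.4) = 358.2
  B: 0 + 1(161.4) = 161.4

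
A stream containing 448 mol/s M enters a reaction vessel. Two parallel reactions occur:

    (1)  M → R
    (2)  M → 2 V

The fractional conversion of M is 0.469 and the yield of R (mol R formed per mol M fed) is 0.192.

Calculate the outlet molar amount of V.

248 mol/s

Yield of R: 1ξ₁ / 448 = 0.192 → ξ₁ = 86.02 mol/s.
Conversion of M: 1ξ₁ + 1ξ₂ = 0.469 × 448 = 210.1 → ξ₂ = 124.1 mol/s.
Outlet amounts (n = n₀ + Σ ν·ξ):
  M: 448 − 1(86.02) − 1(124.1) = 237.9
  R: 0 + 1(86.02) = 86.02
  V: 0 + 2(124.1) = 248.2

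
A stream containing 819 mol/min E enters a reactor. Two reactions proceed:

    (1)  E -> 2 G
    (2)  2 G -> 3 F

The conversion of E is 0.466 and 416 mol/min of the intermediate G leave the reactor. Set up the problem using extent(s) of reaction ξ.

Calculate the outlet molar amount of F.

521 mol/min

Conversion of E: E consumed = 1ξ₁ = 0.466 × 819 → ξ₁ = 381.7 mol/min.
G balance: n_G = 0 + 2ξ₁ − 2ξ₂ = 416 → ξ₂ = (2·381.7 − 416)/2 = 173.7 mol/min.
Outlet amounts (n = n₀ + Σ ν·ξ):
  E: 819 − 1(381.7) = 437.3
  G: 0 + 2(381.7) − 2(173.7) = 416
  F: 0 + 3(173.7) = 521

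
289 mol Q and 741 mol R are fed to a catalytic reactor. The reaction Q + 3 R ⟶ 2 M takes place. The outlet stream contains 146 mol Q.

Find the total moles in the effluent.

744 mol

For Q: n = n₀ − 1ξ → 146 = 289 − 1ξ, giving ξ = 143 mol.
Outlet amounts (n = n₀ + ν ξ):
  Q: 289 − 1(143) = 146
  R: 741 − 3(143) = 312
  M: 0 + 2(143) = 286
Total out = 146 + 312 + 286 = 744 mol.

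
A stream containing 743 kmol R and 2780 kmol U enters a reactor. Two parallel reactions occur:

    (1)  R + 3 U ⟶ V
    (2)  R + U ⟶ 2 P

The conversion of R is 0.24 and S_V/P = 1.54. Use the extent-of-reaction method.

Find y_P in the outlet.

Conversion of R: R consumed = 0.24 × 743 = 178.3 kmol = 1ξ₁ + 1ξ₂.
Selectivity: 1ξ₁ / (2ξ₂) = 1.54 → ξ₁ = 3.08 ξ₂.
Substitute: (1·3.08 + 1) ξ₂ = 178.3 → ξ₂ = 43.71 kmol, ξ₁ = 134.6 kmol.
Outlet amounts (n = n₀ + Σ ν·ξ):
  R: 743 − 1(134.6) − 1(43.71) = 564.7
  U: 2780 − 3(134.6) − 1(43.71) = 2332
  V: 0 + 1(134.6) = 134.6
  P: 0 + 2(43.71) = 87.41
Total out = 3119 kmol; y_P = 87.41 / 3119 = 0.02802.

0.028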